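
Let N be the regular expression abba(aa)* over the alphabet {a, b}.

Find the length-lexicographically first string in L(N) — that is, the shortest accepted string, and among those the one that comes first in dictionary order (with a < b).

By inspection of the expression, no string of length less than 4 matches, and abba is the lexicographically first match of length 4.

abba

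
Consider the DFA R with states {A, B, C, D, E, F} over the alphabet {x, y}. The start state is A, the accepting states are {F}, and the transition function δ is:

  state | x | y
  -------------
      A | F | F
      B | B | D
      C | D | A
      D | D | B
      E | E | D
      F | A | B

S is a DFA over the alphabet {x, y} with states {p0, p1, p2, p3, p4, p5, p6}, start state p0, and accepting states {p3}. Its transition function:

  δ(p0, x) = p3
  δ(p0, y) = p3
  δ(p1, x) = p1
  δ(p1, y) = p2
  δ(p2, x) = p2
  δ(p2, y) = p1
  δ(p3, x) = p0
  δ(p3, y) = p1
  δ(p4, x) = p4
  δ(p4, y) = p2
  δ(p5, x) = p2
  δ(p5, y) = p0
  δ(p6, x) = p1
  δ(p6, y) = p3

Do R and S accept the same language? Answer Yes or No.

Exploring the product automaton R × S from the start pair (A, p0), following both machines on each input symbol, reaches 4 state pairs: (A, p0), (F, p3), (B, p1), (D, p2).
R accepts in {F} and S accepts in {p3}. In every reachable pair the two components are either both accepting — (F, p3) — or both non-accepting, so no string is accepted by exactly one of the machines: L(R) \ L(S) and L(S) \ L(R) are both empty.
Hence every string is accepted by R iff it is accepted by S, and the two languages coincide.

Yes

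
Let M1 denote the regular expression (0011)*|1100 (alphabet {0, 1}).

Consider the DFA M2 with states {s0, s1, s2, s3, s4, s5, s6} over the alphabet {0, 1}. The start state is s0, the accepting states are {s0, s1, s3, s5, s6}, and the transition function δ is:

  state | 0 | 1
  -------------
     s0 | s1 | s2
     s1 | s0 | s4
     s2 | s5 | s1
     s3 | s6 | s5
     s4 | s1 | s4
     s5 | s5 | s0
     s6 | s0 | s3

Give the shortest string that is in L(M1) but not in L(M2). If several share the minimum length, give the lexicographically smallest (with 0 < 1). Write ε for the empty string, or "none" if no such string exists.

00110011

The string 00110011 is accepted by M1 but not by M2.
No shorter string lies in the difference, and 00110011 is the lexicographically first length-8 string in L(M1) \ L(M2).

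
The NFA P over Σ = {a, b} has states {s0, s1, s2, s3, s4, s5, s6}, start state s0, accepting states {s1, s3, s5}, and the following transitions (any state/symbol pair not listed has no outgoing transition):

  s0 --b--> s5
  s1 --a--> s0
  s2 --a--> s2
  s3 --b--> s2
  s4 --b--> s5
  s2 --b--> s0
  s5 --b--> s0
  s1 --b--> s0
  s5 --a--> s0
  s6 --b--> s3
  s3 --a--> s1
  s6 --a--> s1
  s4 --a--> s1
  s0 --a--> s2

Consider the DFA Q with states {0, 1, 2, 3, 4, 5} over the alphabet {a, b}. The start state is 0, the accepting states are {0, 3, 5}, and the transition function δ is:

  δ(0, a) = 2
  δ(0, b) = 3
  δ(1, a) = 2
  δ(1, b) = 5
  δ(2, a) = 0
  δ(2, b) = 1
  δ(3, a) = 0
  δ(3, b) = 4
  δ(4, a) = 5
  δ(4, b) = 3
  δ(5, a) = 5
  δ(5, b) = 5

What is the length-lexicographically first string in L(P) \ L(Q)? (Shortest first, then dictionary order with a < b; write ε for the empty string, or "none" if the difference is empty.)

aabb

The string aabb is accepted by P but not by Q.
No shorter string lies in the difference, and aabb is the lexicographically first length-4 string in L(P) \ L(Q).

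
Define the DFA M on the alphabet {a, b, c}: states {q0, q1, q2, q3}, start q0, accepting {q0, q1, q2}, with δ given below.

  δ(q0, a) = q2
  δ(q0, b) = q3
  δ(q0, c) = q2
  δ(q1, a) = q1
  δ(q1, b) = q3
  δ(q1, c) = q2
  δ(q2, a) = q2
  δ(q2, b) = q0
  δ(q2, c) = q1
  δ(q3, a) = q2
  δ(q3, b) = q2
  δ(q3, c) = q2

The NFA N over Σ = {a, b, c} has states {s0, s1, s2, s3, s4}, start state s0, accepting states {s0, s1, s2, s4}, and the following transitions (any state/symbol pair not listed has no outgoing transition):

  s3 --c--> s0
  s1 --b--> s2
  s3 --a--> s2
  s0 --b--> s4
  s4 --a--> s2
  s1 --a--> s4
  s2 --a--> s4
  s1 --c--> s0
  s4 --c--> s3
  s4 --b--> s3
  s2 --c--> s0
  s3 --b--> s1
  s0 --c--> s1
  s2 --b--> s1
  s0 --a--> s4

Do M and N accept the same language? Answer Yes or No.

No

The string ab is accepted by M but rejected by N.
So L(M) ≠ L(N).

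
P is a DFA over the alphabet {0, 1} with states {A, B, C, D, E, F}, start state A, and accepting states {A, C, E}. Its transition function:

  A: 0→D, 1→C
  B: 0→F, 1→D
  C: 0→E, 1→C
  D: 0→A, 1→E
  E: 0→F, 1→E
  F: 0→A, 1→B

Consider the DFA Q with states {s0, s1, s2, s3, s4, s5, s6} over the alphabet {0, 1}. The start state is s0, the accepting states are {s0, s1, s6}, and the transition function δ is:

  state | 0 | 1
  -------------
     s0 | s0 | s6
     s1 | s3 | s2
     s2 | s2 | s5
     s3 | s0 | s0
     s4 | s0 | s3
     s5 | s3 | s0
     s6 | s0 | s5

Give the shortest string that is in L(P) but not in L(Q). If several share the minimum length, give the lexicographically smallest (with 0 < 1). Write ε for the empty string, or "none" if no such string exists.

The string 11 is accepted by P but not by Q.
No shorter string lies in the difference, and 11 is the lexicographically first length-2 string in L(P) \ L(Q).

11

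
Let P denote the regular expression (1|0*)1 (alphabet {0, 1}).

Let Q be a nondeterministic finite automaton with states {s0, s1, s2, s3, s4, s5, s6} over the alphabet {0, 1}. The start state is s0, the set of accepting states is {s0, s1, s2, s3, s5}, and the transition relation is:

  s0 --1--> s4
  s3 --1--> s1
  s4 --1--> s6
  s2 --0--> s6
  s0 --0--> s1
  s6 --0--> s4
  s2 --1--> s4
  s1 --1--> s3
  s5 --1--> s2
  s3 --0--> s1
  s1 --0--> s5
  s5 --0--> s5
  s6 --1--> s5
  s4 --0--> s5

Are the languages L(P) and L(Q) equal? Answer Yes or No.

The string 1 is accepted by P but rejected by Q.
So L(P) ≠ L(Q).

No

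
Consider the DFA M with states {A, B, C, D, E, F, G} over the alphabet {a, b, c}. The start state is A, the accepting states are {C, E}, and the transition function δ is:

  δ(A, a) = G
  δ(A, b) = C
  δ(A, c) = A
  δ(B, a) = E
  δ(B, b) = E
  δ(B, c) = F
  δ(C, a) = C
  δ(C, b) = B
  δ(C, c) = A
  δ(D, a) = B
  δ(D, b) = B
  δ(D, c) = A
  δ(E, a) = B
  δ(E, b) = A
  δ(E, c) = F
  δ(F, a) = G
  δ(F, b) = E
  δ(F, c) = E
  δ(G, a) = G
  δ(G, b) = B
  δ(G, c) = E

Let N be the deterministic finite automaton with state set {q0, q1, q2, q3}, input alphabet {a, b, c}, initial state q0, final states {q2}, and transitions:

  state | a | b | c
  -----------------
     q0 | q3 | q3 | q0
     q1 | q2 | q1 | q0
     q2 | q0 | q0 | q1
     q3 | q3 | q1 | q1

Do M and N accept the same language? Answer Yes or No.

The string b is accepted by M but rejected by N.
So L(M) ≠ L(N).

No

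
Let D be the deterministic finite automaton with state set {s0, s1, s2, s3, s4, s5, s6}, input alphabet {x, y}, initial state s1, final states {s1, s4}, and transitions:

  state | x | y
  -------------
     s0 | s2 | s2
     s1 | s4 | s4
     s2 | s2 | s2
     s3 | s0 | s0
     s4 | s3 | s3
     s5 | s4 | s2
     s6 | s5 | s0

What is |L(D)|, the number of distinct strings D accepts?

The useful subgraph on states {s1, s4} is acyclic, so L(D) is finite; the longest accepting path visits 2 useful states, giving maximum string length 1.
Counting accepting paths from s1 by length: 1 of length 0, 2 of length 1. Total 3.

3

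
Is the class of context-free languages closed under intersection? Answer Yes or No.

No

{aⁿbⁿcᵐ : m,n≥0} and {aᵐbⁿcⁿ : m,n≥0} are both context-free, but their intersection {aⁿbⁿcⁿ : n≥0} is not (pumping lemma).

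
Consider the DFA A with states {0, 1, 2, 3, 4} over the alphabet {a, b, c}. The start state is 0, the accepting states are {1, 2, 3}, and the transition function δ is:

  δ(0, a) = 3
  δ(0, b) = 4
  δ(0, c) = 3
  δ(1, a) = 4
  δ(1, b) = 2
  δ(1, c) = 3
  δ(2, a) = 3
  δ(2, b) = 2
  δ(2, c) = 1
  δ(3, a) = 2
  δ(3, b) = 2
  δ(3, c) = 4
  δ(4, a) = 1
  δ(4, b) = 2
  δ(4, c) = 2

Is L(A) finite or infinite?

State 2 is reachable from the start and can reach an accepting state, and it lies on the cycle 2 → 1 → 2.
Traversing that cycle any number of times yields accepted strings of unbounded length, so the language is infinite.

infinite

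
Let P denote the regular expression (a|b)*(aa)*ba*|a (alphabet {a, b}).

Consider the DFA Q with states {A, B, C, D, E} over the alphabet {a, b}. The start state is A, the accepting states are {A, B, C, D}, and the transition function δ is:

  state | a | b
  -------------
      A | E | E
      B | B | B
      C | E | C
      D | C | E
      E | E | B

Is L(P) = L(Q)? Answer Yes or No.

The string a is accepted by P but rejected by Q.
So L(P) ≠ L(Q).

No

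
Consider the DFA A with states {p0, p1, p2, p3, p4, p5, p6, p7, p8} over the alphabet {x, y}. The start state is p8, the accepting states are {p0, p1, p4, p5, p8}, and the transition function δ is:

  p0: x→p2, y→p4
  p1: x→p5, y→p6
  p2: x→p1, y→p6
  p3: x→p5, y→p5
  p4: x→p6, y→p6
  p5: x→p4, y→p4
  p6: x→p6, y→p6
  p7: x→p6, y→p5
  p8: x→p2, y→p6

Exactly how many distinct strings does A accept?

5

The useful subgraph on states {p1, p2, p4, p5, p8} is acyclic, so L(A) is finite; the longest accepting path visits 5 useful states, giving maximum string length 4.
Counting accepting paths from p8 by length: 1 of length 0, 1 of length 2, 1 of length 3, 2 of length 4. Total 5.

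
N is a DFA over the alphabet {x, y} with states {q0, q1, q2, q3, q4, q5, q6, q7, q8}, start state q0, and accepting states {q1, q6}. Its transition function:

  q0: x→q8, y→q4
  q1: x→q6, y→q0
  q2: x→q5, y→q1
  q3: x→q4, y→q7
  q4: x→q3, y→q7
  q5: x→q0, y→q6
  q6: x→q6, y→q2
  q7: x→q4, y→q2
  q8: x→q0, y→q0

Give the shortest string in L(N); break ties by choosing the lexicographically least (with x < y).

yyyy

A breadth-first search from q0 reaches an accepting state first via the path q0 → q4 → q7 → q2 → q1 on input yyyy.
No string of length < 4 is accepted (BFS exhausts all shorter strings without reaching an accepting state), and yyyy is the lexicographically least accepting string of length 4.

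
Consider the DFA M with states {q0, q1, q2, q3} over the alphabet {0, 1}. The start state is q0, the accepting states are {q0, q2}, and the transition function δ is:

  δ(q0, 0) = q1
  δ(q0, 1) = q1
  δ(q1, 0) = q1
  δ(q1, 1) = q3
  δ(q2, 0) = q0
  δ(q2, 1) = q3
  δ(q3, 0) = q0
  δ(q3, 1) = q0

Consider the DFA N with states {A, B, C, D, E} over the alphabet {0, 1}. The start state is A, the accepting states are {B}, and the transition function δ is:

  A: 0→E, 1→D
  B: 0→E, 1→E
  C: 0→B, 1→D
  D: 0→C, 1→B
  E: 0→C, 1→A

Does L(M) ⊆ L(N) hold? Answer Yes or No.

The empty string ε is in L(M) but not in L(N).
So L(M) ⊄ L(N).

No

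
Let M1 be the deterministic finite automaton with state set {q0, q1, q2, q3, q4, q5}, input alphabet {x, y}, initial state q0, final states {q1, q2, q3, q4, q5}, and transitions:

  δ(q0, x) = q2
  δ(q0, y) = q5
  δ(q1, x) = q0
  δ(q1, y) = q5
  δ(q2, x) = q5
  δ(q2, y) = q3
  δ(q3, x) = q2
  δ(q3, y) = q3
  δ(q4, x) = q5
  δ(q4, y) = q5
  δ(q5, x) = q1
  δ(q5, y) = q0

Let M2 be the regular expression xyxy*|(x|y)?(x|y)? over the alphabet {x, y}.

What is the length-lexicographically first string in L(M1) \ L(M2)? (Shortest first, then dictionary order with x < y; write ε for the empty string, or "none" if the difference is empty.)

The string xxx is accepted by M1 but not by M2.
No shorter string lies in the difference, and xxx is the lexicographically first length-3 string in L(M1) \ L(M2).

xxx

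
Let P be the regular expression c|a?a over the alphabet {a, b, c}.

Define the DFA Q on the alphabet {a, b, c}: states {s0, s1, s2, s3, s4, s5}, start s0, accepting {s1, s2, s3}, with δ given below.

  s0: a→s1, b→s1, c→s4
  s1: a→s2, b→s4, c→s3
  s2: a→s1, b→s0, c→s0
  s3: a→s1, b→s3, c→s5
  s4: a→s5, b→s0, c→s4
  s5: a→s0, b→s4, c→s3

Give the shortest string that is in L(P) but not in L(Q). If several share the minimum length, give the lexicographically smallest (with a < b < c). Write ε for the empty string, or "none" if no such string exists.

c

The string c is accepted by P but not by Q.
No shorter string lies in the difference, and c is the lexicographically first length-1 string in L(P) \ L(Q).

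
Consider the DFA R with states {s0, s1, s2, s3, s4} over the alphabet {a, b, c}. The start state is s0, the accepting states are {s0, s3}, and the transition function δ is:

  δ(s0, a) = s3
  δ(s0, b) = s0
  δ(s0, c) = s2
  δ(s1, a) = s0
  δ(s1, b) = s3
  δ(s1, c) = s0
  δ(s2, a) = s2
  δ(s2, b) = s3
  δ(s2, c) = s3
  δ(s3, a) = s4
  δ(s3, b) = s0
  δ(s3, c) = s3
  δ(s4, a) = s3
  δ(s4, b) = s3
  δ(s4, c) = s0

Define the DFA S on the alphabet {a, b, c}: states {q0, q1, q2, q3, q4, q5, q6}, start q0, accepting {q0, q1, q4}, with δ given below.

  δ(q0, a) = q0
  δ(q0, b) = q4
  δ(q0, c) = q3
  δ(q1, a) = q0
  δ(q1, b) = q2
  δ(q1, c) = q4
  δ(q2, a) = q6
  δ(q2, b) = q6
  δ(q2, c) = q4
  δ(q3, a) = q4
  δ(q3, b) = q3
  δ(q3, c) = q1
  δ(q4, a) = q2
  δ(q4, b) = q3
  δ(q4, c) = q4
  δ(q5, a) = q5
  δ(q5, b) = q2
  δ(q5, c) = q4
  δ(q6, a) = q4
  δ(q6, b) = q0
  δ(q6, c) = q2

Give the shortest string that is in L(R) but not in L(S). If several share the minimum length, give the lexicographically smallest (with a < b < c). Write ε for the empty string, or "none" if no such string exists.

The string ac is accepted by R but not by S.
No shorter string lies in the difference, and ac is the lexicographically first length-2 string in L(R) \ L(S).

ac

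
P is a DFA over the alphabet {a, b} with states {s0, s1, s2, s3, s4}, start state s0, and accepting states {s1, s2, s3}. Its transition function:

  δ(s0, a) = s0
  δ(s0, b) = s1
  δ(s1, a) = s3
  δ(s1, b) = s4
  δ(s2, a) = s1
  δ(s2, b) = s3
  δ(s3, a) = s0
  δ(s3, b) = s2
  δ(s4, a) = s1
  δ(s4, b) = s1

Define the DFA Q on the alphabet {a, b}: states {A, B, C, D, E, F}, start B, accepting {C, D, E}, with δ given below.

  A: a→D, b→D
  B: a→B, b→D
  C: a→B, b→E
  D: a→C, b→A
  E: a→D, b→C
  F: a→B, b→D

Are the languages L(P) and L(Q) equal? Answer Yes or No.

Exploring the product automaton P × Q from the start pair (s0, B), following both machines on each input symbol, reaches 5 state pairs: (s0, B), (s1, D), (s3, C), (s4, A), (s2, E).
P accepts in {s1, s2, s3} and Q accepts in {C, D, E}. In every reachable pair the two components are either both accepting — (s1, D), (s3, C), (s2, E) — or both non-accepting, so no string is accepted by exactly one of the machines: L(P) \ L(Q) and L(Q) \ L(P) are both empty.
Hence every string is accepted by P iff it is accepted by Q, and the two languages coincide.

Yes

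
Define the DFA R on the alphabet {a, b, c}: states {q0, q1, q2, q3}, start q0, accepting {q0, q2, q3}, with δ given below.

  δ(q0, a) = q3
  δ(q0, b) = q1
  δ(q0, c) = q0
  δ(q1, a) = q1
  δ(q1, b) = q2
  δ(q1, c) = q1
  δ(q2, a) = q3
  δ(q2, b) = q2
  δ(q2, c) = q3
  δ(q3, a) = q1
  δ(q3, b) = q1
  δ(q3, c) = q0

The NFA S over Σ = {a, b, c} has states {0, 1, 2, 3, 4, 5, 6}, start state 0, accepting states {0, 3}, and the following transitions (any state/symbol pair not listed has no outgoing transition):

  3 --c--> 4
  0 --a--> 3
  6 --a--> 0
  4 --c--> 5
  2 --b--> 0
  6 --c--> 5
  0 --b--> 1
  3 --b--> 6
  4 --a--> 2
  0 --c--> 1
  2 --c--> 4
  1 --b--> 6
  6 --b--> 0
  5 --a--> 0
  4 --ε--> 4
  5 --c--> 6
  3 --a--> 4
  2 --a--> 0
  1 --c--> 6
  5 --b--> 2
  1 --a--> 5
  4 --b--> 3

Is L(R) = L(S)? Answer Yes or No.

The string c is accepted by R but rejected by S.
So L(R) ≠ L(S).

No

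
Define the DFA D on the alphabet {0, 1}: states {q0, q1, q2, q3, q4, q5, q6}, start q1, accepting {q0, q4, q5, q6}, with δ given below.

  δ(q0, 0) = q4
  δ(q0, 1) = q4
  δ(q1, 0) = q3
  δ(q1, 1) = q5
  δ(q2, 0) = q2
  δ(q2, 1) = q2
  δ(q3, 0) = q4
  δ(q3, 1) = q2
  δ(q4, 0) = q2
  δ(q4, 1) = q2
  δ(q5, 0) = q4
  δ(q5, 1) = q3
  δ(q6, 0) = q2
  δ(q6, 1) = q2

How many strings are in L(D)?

The useful subgraph on states {q1, q3, q4, q5} is acyclic, so L(D) is finite; the longest accepting path visits 4 useful states, giving maximum string length 3.
Counting accepting paths from q1 by length: 1 of length 1, 2 of length 2, 1 of length 3. Total 4.

4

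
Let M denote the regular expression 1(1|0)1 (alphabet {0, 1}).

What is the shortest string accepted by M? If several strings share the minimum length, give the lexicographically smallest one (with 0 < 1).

By inspection of the expression, no string of length less than 3 matches, and 101 is the lexicographically first match of length 3.

101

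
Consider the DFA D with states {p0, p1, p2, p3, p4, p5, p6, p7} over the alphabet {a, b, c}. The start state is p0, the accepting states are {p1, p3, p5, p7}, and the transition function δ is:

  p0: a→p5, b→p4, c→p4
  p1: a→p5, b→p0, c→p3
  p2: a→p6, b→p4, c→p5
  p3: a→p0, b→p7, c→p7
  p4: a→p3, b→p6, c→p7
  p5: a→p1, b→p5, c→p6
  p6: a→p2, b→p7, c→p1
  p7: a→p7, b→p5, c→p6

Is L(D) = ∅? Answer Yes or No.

The string a is accepted: the run p0 → p5 ends in the accepting state p5.
Since at least one string is accepted, L(D) is not empty.

No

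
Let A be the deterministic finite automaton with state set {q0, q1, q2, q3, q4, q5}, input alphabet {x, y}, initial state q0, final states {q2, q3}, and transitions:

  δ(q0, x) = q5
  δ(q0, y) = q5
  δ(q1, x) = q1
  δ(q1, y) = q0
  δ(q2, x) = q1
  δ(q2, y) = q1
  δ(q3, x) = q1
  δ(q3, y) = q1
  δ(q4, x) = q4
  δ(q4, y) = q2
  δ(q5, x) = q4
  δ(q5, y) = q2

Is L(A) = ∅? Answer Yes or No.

The string xy is accepted: the run q0 → q5 → q2 ends in the accepting state q2.
Since at least one string is accepted, L(A) is not empty.

No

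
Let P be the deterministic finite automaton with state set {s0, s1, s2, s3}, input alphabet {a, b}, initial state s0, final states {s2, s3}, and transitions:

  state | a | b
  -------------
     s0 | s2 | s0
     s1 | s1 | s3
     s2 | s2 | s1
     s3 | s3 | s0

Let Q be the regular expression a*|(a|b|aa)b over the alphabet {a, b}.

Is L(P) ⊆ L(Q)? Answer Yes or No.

No

The string ba is in L(P) but not in L(Q).
So L(P) ⊄ L(Q).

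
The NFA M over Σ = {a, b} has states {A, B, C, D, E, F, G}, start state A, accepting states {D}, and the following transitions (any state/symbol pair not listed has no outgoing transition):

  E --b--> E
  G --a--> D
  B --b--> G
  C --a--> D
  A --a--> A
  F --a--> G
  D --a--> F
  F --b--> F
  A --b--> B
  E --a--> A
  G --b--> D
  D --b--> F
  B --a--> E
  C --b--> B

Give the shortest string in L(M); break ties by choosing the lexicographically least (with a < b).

A breadth-first search from A reaches an accepting state first via the path A → B → G → D on input bba.
No string of length < 3 is accepted (BFS exhausts all shorter strings without reaching an accepting state), and bba is the lexicographically least accepting string of length 3.

bba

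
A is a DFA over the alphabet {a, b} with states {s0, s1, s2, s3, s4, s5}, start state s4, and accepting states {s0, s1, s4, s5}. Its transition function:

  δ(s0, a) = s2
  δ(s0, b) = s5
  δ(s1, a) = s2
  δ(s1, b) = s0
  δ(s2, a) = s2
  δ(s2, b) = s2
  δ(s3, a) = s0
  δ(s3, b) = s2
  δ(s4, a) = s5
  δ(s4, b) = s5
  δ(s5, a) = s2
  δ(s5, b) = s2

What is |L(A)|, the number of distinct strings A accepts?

The useful subgraph on states {s4, s5} is acyclic, so L(A) is finite; the longest accepting path visits 2 useful states, giving maximum string length 1.
Counting accepting paths from s4 by length: 1 of length 0, 2 of length 1. Total 3.

3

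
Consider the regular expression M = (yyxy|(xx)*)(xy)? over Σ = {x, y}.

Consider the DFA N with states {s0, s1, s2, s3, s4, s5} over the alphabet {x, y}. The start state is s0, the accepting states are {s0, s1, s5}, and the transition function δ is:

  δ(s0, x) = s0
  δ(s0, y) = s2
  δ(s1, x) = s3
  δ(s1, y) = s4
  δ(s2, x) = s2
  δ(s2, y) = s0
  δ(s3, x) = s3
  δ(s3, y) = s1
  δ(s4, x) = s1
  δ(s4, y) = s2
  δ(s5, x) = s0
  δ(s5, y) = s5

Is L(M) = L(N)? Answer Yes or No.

The string xy is accepted by M but rejected by N.
So L(M) ≠ L(N).

No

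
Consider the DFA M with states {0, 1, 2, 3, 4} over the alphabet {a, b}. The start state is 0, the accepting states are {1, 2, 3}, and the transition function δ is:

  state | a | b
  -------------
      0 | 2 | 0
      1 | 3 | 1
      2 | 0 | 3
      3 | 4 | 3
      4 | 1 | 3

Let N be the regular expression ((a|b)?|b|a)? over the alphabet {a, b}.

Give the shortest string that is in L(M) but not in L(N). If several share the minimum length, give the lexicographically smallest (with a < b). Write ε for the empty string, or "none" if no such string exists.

The string ab is accepted by M but not by N.
No shorter string lies in the difference, and ab is the lexicographically first length-2 string in L(M) \ L(N).

ab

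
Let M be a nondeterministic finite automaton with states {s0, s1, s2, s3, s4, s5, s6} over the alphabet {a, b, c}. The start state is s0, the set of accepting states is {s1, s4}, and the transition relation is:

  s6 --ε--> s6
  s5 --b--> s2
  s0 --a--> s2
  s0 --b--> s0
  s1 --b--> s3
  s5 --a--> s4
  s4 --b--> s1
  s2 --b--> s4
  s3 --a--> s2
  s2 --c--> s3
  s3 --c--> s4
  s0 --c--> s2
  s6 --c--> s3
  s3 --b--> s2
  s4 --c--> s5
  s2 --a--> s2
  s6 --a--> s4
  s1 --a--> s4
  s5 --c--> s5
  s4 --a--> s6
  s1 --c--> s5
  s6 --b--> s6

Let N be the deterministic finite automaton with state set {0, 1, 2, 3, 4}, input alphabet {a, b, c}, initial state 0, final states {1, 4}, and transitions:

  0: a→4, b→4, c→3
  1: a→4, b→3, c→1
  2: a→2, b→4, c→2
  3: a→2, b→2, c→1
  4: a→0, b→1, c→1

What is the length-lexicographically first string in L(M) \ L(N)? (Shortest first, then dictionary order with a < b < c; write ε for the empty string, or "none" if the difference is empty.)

The string cb is accepted by M but not by N.
No shorter string lies in the difference, and cb is the lexicographically first length-2 string in L(M) \ L(N).

cb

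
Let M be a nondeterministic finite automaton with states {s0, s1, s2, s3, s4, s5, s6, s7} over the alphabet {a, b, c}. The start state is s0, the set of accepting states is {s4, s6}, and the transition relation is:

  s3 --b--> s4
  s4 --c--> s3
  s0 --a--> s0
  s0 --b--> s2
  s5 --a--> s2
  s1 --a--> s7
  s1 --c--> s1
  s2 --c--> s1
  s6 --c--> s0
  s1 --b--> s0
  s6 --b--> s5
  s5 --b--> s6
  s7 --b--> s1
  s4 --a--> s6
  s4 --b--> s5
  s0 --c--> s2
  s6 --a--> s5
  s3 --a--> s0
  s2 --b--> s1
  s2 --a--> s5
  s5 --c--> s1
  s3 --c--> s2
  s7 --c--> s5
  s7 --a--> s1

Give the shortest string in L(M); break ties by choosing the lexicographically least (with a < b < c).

bab

A breadth-first search from s0 reaches an accepting state first via the path s0 → s2 → s5 → s6 on input bab.
No string of length < 3 is accepted (BFS exhausts all shorter strings without reaching an accepting state), and bab is the lexicographically least accepting string of length 3.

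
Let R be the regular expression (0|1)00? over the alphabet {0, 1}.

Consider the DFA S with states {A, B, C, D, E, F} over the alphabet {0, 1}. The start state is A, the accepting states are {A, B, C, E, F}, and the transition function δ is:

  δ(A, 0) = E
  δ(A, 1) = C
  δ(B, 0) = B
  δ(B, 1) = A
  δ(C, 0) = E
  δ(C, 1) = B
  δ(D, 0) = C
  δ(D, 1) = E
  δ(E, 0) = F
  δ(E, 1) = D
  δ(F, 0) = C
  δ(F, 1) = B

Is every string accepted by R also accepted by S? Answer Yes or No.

Yes

Converting the expression R to a DFA (subset construction, then merging equivalent states) gives the minimal DFA with states {r0, r1, r2, r3, r4}, start state r0, accepting states {r2, r4} and transitions r0: 0→r1, 1→r1; r1: 0→r2, 1→r3; r2: 0→r4, 1→r3; r3: 0→r3, 1→r3; r4: 0→r3, 1→r3.
Exploring the product automaton R × S from the start pair (r0, A), following both machines on each input symbol, reaches 13 state pairs: (r0, A), (r1, E), (r1, C), (r2, F), (r3, D), (r2, E), (r3, B), (r4, C), (r3, C), (r3, E), (r4, F), (r3, A), (r3, F).
R accepts in {r2, r4} and S accepts in {A, B, C, E, F}. The reachable pairs whose R-component is accepting are (r2, F), (r2, E), (r4, C), (r4, F); in each of them the S-component is accepting too, so the product for L(R) \ L(S) (R-component accepting, S-component rejecting) has no reachable accepting pair and the difference is empty.
Hence every string in L(R) is also in L(S).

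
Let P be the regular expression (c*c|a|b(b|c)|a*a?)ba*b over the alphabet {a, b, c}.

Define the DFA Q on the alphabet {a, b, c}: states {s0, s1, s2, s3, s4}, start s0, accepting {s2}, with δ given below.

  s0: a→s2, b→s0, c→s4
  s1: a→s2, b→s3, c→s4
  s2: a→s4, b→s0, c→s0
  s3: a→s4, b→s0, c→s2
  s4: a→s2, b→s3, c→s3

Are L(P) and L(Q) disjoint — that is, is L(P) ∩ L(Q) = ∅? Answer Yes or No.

Yes

Converting the expression P to a DFA (subset construction, then merging equivalent states) gives the minimal DFA with states {p0, p1, p2, p3, p4, p5, p6, p7, p8}, start state p0, accepting states {p6, p8} and transitions p0: a→p1, b→p2, c→p3; p1: a→p1, b→p4, c→p5; p2: a→p4, b→p6, c→p7; p3: a→p5, b→p4, c→p3; p4: a→p4, b→p8, c→p5; p5: a→p5, b→p5, c→p5; p6: a→p5, b→p4, c→p5; p7: a→p5, b→p4, c→p5; p8: a→p5, b→p5, c→p5.
Exploring the product automaton P × Q from the start pair (p0, s0), following both machines on each input symbol, reaches 20 state pairs: (p0, s0), (p1, s2), (p2, s0), (p3, s4), (p1, s4), (p4, s0), (p5, s0), (p4, s2), (p6, s0), (p7, s4), (p5, s2), (p4, s3), (p3, s3), (p5, s3), (p8, s0), (p5, s4), (p4, s4), (p3, s2), (p8, s3), (p3, s0).
P accepts in {p6, p8} and Q accepts in {s2}; no reachable pair has both components accepting, so no string drives both machines to acceptance simultaneously and L(P) ∩ L(Q) = ∅.
So no string is accepted by both, and the intersection is empty.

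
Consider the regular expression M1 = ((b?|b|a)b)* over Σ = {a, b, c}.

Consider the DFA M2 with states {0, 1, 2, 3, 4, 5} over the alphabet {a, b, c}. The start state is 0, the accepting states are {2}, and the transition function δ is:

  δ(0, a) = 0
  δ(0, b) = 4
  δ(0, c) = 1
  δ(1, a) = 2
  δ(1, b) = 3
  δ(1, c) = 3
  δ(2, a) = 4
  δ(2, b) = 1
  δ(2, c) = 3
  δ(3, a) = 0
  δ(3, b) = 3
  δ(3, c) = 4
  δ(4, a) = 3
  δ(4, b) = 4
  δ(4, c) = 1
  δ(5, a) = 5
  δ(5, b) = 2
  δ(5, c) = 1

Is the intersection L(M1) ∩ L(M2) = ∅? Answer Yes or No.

Converting the expression M1 to a DFA (subset construction, then merging equivalent states) gives the minimal DFA with states {r0, r1, r2}, start state r0, accepting states {r0} and transitions r0: a→r1, b→r0, c→r2; r1: a→r2, b→r0, c→r2; r2: a→r2, b→r2, c→r2.
Exploring the product automaton M1 × M2 from the start pair (r0, 0), following both machines on each input symbol, reaches 10 state pairs: (r0, 0), (r1, 0), (r0, 4), (r2, 1), (r2, 0), (r1, 3), (r2, 2), (r2, 3), (r2, 4), (r0, 3).
M1 accepts in {r0} and M2 accepts in {2}; no reachable pair has both components accepting, so no string drives both machines to acceptance simultaneously and L(M1) ∩ L(M2) = ∅.
So no string is accepted by both, and the intersection is empty.

Yes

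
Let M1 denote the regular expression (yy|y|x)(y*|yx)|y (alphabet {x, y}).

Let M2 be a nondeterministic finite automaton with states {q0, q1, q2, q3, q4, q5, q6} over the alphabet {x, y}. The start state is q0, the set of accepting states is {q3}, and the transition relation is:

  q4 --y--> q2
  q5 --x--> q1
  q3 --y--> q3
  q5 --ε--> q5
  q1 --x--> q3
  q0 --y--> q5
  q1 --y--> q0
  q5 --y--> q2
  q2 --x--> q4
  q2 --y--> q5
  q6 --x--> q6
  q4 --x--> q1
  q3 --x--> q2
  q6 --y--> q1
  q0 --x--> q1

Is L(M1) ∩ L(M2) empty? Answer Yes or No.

Converting the expression M1 to a DFA (subset construction, then merging equivalent states) gives the minimal DFA with states {r0, r1, r2, r3, r4, r5, r6, r7}, start state r0, accepting states {r1, r2, r4, r5, r6, r7} and transitions r0: x→r1, y→r2; r1: x→r3, y→r4; r2: x→r3, y→r5; r3: x→r3, y→r3; r4: x→r6, y→r7; r5: x→r6, y→r4; r6: x→r3, y→r3; r7: x→r3, y→r7.
Exploring the product automaton M1 × M2 from the start pair (r0, q0), following both machines on each input symbol, reaches 16 state pairs: (r0, q0), (r1, q1), (r2, q5), (r3, q3), (r4, q0), (r3, q1), (r5, q2), (r3, q2), (r6, q1), (r7, q5), (r3, q0), (r6, q4), (r4, q5), (r3, q4), (r3, q5), (r7, q2).
M1 accepts in {r1, r2, r4, r5, r6, r7} and M2 accepts in {q3}; no reachable pair has both components accepting, so no string drives both machines to acceptance simultaneously and L(M1) ∩ L(M2) = ∅.
So no string is accepted by both, and the intersection is empty.

Yes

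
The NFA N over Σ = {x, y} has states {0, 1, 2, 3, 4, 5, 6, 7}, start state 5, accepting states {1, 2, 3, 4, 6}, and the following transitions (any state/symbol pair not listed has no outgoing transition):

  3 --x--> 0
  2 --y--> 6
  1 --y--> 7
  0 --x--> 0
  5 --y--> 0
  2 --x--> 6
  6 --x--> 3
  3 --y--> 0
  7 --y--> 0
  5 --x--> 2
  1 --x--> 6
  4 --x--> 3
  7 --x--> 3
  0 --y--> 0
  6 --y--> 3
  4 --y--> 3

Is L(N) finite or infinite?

finite

The useful states (reachable from 5 and able to reach an accepting state) are {2, 3, 5, 6}.
Restricted to these states the transition graph has no cycle, so every accepting path has bounded length and L is finite.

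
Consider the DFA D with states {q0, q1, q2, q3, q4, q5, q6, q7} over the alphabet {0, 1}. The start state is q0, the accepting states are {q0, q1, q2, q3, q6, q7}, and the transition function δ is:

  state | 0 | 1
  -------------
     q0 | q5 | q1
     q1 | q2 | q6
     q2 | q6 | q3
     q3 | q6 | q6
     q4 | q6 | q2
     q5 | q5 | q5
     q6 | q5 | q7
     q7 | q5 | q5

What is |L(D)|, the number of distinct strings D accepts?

The useful subgraph on states {q0, q1, q2, q3, q6, q7} is acyclic, so L(D) is finite; the longest accepting path visits 6 useful states, giving maximum string length 5.
Counting accepting paths from q0 by length: 1 of length 0, 1 of length 1, 2 of length 2, 3 of length 3, 3 of length 4, 2 of length 5. Total 12.

12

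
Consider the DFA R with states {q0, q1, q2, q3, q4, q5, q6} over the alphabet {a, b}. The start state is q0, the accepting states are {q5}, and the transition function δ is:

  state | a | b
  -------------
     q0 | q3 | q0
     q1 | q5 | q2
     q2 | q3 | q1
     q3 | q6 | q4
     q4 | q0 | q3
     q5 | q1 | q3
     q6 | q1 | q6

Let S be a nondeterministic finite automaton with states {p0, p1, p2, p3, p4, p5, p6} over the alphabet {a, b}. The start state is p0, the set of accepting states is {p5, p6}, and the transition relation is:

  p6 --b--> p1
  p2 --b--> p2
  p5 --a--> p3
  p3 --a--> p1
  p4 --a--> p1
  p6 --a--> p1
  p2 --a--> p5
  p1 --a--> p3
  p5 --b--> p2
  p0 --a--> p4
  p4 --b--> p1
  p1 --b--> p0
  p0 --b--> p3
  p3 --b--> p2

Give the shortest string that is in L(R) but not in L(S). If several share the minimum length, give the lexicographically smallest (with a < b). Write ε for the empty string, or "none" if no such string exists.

The string aaaa is accepted by R but not by S.
No shorter string lies in the difference, and aaaa is the lexicographically first length-4 string in L(R) \ L(S).

aaaa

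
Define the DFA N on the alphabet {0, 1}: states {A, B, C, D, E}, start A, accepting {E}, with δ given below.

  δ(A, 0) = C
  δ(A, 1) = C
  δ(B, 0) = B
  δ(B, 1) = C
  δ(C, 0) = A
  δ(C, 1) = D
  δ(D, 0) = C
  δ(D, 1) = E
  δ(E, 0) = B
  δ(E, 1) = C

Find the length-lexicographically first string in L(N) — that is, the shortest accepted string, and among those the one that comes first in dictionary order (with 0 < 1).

011

A breadth-first search from A reaches an accepting state first via the path A → C → D → E on input 011.
No string of length < 3 is accepted (BFS exhausts all shorter strings without reaching an accepting state), and 011 is the lexicographically least accepting string of length 3.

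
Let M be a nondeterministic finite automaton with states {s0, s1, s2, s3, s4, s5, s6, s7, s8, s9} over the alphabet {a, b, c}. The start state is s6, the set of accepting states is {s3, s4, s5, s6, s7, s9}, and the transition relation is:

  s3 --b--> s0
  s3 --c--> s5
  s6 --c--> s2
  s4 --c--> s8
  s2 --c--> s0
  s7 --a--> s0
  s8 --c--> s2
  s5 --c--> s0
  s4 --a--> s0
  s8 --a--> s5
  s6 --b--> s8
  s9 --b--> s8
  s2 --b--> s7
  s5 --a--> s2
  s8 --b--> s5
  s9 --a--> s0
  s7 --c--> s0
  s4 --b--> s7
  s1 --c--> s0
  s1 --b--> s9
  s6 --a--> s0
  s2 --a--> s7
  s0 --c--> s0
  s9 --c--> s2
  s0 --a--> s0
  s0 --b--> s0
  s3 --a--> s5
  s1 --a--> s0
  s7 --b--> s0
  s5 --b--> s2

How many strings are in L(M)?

15

The useful subgraph on states {s2, s5, s6, s7, s8} is acyclic, so L(M) is finite; the longest accepting path visits 5 useful states, giving maximum string length 4.
Counting accepting paths from s6 by length: 1 of length 0, 4 of length 2, 2 of length 3, 8 of length 4. Total 15.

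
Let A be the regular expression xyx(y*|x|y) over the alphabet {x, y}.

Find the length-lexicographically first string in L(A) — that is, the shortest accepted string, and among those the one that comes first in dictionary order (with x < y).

xyx

By inspection of the expression, no string of length less than 3 matches, and xyx is the lexicographically first match of length 3.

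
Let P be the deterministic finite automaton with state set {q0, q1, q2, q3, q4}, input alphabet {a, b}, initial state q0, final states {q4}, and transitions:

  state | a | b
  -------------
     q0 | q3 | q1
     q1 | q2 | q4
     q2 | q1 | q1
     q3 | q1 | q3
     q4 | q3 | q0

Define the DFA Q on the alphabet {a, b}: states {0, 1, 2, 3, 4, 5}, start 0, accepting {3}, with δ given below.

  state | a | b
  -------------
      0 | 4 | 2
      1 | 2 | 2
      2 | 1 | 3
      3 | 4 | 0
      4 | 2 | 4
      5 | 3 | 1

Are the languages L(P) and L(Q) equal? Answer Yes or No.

Yes

Exploring the product automaton P × Q from the start pair (q0, 0), following both machines on each input symbol, reaches 5 state pairs: (q0, 0), (q3, 4), (q1, 2), (q2, 1), (q4, 3).
P accepts in {q4} and Q accepts in {3}. In every reachable pair the two components are either both accepting — (q4, 3) — or both non-accepting, so no string is accepted by exactly one of the machines: L(P) \ L(Q) and L(Q) \ L(P) are both empty.
Hence every string is accepted by P iff it is accepted by Q, and the two languages coincide.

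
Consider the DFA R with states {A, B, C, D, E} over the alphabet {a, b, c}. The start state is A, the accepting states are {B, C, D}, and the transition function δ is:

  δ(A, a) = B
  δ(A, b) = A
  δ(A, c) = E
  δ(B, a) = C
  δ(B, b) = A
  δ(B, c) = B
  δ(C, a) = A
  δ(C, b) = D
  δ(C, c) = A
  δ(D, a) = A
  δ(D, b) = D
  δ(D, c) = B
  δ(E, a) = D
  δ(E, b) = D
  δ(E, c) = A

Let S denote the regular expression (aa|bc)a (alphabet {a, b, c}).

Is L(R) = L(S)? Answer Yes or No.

No

The string a is accepted by R but rejected by S.
So L(R) ≠ L(S).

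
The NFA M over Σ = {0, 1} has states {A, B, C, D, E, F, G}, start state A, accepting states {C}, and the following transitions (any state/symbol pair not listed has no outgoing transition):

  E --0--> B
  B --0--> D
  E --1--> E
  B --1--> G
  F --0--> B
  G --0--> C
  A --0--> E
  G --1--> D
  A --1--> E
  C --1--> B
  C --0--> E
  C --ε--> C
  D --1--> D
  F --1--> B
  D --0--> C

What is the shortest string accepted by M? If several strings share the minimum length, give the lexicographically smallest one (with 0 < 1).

0000

A breadth-first search from A reaches an accepting state first via the path A → E → B → D → C on input 0000.
No string of length < 4 is accepted (BFS exhausts all shorter strings without reaching an accepting state), and 0000 is the lexicographically least accepting string of length 4.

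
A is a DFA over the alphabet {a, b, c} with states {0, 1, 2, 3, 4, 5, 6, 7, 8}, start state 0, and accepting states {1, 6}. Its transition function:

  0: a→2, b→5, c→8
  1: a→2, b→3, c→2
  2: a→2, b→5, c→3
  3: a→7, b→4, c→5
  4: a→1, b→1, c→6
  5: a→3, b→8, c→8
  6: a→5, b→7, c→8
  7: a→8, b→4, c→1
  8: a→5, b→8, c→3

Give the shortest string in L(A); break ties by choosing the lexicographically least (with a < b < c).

acac

A breadth-first search from 0 reaches an accepting state first via the path 0 → 2 → 3 → 7 → 1 on input acac.
No string of length < 4 is accepted (BFS exhausts all shorter strings without reaching an accepting state), and acac is the lexicographically least accepting string of length 4.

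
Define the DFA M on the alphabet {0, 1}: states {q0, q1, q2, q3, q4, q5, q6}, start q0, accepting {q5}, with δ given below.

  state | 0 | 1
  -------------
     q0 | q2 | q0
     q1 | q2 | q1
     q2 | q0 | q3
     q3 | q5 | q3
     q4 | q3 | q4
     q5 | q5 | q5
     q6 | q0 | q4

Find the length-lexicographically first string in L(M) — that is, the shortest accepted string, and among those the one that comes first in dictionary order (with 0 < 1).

A breadth-first search from q0 reaches an accepting state first via the path q0 → q2 → q3 → q5 on input 010.
No string of length < 3 is accepted (BFS exhausts all shorter strings without reaching an accepting state), and 010 is the lexicographically least accepting string of length 3.

010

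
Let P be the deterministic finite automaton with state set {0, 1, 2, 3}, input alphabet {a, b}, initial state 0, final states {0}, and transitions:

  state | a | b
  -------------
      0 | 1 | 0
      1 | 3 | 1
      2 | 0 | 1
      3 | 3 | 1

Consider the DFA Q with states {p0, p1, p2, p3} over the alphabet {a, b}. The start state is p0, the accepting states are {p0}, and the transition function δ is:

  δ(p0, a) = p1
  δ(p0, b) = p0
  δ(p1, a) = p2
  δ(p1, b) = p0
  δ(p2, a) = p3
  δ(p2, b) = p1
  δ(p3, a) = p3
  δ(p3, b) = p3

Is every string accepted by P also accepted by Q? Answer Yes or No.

Yes

Exploring the product automaton P × Q from the start pair (0, p0), following both machines on each input symbol, reaches 7 state pairs: (0, p0), (1, p1), (3, p2), (1, p0), (3, p3), (3, p1), (1, p3).
P accepts in {0} and Q accepts in {p0}. The reachable pairs whose P-component is accepting are (0, p0); in each of them the Q-component is accepting too, so the product for L(P) \ L(Q) (P-component accepting, Q-component rejecting) has no reachable accepting pair and the difference is empty.
Hence every string in L(P) is also in L(Q).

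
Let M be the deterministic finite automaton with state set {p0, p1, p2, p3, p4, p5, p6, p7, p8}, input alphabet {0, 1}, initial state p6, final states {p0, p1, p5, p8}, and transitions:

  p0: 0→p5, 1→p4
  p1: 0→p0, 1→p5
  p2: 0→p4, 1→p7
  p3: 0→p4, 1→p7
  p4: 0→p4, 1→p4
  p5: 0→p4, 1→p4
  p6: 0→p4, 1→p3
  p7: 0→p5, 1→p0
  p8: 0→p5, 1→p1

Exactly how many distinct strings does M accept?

The useful subgraph on states {p0, p3, p5, p6, p7} is acyclic, so L(M) is finite; the longest accepting path visits 5 useful states, giving maximum string length 4.
Counting accepting paths from p6 by length: 2 of length 3, 1 of length 4. Total 3.

3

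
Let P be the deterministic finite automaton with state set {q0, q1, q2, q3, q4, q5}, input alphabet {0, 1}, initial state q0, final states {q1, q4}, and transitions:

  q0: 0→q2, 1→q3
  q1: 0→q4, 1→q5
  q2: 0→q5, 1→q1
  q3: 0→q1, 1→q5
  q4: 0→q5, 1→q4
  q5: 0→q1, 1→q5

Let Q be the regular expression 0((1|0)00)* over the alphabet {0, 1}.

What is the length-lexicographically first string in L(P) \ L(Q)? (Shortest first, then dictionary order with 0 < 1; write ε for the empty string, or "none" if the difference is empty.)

The string 01 is accepted by P but not by Q.
No shorter string lies in the difference, and 01 is the lexicographically first length-2 string in L(P) \ L(Q).

01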